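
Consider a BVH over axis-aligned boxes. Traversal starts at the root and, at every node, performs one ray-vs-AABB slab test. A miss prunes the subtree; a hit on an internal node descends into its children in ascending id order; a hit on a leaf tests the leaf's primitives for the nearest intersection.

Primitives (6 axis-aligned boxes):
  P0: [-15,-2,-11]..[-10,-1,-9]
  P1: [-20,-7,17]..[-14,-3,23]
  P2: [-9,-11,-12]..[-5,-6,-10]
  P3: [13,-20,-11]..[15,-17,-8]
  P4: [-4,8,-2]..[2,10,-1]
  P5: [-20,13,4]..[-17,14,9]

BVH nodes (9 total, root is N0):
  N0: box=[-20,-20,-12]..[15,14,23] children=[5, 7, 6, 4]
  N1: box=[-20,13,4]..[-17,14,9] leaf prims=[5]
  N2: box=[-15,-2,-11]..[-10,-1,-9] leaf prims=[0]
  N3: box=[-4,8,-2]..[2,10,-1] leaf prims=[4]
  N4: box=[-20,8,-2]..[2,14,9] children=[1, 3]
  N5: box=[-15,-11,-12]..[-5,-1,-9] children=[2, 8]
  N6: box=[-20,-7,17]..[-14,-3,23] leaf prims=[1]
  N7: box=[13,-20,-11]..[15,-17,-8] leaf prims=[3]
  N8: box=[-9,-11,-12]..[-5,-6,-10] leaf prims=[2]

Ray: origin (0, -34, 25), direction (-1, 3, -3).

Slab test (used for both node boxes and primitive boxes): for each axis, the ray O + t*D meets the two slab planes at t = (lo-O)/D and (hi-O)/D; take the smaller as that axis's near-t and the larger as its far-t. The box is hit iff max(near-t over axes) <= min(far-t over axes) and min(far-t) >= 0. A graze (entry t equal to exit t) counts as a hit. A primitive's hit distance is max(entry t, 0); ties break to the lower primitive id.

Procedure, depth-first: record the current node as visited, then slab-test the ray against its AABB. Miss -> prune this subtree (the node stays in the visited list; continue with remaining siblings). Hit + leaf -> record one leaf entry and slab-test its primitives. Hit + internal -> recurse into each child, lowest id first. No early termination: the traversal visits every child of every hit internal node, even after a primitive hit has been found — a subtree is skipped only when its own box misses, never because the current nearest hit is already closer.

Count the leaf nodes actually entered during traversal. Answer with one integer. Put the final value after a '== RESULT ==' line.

Traverse from the root:
N0 x:[-15,20] y:[14/3,16] z:[2/3,37/3] -> hit [14/3,37/3], descend [4, 5, 6, 7]
  N4 x:[-2,20] y:[14,16] z:[16/3,9] -> miss, prune
  N5 x:[5,15] y:[23/3,11] z:[34/3,37/3] -> miss, prune
  N6 x:[14,20] y:[9,31/3] z:[2/3,8/3] -> miss, prune
  N7 x:[-15,-13] y:[14/3,17/3] z:[11,12] -> miss, prune

order=[0, 4, 5, 6, 7]  |boxes|=5  |leaves|=0  hit=miss

== RESULT ==
0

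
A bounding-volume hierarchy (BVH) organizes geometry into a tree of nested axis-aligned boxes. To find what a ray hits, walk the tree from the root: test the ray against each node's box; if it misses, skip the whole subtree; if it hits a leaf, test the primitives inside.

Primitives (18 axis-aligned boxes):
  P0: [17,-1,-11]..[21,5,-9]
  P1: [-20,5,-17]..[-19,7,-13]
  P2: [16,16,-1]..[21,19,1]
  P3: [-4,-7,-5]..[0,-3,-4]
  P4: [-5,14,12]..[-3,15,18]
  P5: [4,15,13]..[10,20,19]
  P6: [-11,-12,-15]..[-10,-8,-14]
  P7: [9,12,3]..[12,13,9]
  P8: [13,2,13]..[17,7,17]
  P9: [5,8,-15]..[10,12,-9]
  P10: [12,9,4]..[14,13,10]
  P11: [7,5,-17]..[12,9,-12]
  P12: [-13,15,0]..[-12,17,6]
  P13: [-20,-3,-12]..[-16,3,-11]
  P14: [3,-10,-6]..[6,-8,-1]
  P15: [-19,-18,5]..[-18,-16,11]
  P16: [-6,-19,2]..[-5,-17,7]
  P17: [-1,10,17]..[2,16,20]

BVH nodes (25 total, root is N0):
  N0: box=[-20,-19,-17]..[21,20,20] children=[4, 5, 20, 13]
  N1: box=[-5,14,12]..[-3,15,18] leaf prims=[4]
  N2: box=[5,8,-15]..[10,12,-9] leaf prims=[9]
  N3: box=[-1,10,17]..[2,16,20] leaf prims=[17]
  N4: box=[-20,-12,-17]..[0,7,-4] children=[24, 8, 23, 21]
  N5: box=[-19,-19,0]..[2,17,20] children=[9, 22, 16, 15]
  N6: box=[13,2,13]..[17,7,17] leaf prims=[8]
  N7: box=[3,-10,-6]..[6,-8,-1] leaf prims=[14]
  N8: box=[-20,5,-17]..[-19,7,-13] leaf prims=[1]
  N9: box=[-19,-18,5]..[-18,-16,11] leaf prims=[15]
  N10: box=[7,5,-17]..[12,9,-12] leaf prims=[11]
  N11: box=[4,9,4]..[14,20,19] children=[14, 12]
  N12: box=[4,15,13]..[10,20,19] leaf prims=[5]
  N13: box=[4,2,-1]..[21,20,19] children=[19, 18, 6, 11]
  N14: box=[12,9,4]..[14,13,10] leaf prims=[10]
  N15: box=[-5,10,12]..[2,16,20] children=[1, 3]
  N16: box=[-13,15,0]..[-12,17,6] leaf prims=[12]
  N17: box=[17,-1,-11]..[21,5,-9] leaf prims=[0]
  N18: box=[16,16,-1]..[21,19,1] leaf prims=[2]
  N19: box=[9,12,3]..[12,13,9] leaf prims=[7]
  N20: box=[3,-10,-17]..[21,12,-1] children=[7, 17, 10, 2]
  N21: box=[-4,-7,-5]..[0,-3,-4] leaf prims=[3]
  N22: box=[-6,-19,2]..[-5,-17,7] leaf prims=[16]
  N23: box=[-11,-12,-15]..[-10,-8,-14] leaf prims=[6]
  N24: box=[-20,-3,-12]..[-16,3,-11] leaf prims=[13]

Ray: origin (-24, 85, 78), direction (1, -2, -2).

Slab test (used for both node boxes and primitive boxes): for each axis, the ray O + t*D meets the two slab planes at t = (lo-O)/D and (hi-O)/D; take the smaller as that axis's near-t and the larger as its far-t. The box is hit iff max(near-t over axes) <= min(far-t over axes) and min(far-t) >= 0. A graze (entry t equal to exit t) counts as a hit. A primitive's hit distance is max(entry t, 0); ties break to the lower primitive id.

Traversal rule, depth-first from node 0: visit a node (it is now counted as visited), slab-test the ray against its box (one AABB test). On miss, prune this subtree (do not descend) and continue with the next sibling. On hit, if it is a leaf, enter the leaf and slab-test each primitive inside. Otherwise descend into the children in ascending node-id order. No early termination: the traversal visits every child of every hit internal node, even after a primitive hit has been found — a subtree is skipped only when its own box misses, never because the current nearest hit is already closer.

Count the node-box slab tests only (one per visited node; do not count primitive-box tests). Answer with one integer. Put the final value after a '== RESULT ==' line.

Trace the traversal:
N0 x:[4,45] y:[65/2,52] z:[29,95/2] -> hit [65/2,45], descend [4, 5, 13, 20]
  N4 x:[4,24] y:[39,97/2] z:[41,95/2] -> miss, prune
  N5 x:[5,26] y:[34,52] z:[29,39] -> miss, prune
  N13 x:[28,45] y:[65/2,83/2] z:[59/2,79/2] -> hit [65/2,79/2], descend [6, 11, 18, 19]
    N6 x:[37,41] y:[39,83/2] z:[61/2,65/2] -> miss, prune
    N11 x:[28,38] y:[65/2,38] z:[59/2,37] -> hit [65/2,37], descend [12, 14]
      N12 x:[28,34] y:[65/2,35] z:[59/2,65/2] -> hit [65/2,65/2] leaf, test {P5@t=65/2}
      N14 x:[36,38] y:[36,38] z:[34,37] -> hit [36,37] leaf, test {P10@t=36}
    N18 x:[40,45] y:[33,69/2] z:[77/2,79/2] -> miss, prune
    N19 x:[33,36] y:[36,73/2] z:[69/2,75/2] -> hit [36,36] leaf, test {P7@t=36}
  N20 x:[27,45] y:[73/2,95/2] z:[79/2,95/2] -> hit [79/2,45], descend [2, 7, 10, 17]
    N2 x:[29,34] y:[73/2,77/2] z:[87/2,93/2] -> miss, prune
    N7 x:[27,30] y:[93/2,95/2] z:[79/2,42] -> miss, prune
    N10 x:[31,36] y:[38,40] z:[45,95/2] -> miss, prune
    N17 x:[41,45] y:[40,43] z:[87/2,89/2] -> miss, prune

Visited [0, 4, 5, 13, 6, 11, 12, 14, 18, 19, 20, 2, 7, 10, 17]. Tests: 15 box, 3 leaf. Nearest: P5.

== RESULT ==
15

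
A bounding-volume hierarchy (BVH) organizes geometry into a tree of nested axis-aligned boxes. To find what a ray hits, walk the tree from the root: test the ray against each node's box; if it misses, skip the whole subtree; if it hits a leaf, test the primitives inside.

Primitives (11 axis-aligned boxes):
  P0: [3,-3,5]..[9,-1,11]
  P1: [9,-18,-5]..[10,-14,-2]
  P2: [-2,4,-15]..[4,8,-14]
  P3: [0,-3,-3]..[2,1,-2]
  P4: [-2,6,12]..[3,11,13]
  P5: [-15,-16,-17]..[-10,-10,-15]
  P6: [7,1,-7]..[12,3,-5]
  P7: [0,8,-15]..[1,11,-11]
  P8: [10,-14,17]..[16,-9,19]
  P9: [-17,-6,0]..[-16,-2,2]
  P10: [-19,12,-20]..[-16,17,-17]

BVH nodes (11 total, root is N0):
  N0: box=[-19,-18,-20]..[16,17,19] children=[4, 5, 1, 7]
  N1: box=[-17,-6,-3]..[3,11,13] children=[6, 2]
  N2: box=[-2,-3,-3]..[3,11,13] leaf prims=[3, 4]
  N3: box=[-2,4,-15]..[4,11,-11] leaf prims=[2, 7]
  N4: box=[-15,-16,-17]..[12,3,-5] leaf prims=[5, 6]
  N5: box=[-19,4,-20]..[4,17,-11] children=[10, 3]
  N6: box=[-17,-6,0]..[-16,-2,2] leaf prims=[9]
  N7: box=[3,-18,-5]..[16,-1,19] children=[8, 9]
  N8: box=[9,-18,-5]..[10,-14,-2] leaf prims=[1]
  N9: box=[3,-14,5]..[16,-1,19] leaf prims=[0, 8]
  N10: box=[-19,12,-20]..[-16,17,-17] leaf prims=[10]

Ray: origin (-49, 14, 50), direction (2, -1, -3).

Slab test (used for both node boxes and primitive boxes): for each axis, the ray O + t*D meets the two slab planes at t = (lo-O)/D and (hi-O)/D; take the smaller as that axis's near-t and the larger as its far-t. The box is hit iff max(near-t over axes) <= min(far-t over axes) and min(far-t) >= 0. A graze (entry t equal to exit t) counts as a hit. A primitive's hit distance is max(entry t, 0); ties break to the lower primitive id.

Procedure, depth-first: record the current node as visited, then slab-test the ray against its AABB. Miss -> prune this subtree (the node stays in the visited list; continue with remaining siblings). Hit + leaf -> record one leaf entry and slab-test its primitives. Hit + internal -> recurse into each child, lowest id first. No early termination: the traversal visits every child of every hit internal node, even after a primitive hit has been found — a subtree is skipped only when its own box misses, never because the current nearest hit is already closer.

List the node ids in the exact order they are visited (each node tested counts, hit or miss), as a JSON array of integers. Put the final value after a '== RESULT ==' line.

Traverse from the root:
N0 x:[15,65/2] y:[-3,32] z:[31/3,70/3] -> hit [15,70/3], descend [1, 4, 5, 7]
  N1 x:[16,26] y:[3,20] z:[37/3,53/3] -> hit [16,53/3], descend [2, 6]
    N2 x:[47/2,26] y:[3,17] z:[37/3,53/3] -> miss, prune
    N6 x:[16,33/2] y:[16,20] z:[16,50/3] -> hit [16,33/2] leaf, test {P9@t=16}
  N4 x:[17,61/2] y:[11,30] z:[55/3,67/3] -> hit [55/3,67/3] leaf, test {P5(miss), P6(miss)}
  N5 x:[15,53/2] y:[-3,10] z:[61/3,70/3] -> miss, prune
  N7 x:[26,65/2] y:[15,32] z:[31/3,55/3] -> miss, prune

Visited [0, 1, 2, 6, 4, 5, 7]. Tests: 7 box, 2 leaf. Nearest: P9.

== RESULT ==
[0, 1, 2, 6, 4, 5, 7]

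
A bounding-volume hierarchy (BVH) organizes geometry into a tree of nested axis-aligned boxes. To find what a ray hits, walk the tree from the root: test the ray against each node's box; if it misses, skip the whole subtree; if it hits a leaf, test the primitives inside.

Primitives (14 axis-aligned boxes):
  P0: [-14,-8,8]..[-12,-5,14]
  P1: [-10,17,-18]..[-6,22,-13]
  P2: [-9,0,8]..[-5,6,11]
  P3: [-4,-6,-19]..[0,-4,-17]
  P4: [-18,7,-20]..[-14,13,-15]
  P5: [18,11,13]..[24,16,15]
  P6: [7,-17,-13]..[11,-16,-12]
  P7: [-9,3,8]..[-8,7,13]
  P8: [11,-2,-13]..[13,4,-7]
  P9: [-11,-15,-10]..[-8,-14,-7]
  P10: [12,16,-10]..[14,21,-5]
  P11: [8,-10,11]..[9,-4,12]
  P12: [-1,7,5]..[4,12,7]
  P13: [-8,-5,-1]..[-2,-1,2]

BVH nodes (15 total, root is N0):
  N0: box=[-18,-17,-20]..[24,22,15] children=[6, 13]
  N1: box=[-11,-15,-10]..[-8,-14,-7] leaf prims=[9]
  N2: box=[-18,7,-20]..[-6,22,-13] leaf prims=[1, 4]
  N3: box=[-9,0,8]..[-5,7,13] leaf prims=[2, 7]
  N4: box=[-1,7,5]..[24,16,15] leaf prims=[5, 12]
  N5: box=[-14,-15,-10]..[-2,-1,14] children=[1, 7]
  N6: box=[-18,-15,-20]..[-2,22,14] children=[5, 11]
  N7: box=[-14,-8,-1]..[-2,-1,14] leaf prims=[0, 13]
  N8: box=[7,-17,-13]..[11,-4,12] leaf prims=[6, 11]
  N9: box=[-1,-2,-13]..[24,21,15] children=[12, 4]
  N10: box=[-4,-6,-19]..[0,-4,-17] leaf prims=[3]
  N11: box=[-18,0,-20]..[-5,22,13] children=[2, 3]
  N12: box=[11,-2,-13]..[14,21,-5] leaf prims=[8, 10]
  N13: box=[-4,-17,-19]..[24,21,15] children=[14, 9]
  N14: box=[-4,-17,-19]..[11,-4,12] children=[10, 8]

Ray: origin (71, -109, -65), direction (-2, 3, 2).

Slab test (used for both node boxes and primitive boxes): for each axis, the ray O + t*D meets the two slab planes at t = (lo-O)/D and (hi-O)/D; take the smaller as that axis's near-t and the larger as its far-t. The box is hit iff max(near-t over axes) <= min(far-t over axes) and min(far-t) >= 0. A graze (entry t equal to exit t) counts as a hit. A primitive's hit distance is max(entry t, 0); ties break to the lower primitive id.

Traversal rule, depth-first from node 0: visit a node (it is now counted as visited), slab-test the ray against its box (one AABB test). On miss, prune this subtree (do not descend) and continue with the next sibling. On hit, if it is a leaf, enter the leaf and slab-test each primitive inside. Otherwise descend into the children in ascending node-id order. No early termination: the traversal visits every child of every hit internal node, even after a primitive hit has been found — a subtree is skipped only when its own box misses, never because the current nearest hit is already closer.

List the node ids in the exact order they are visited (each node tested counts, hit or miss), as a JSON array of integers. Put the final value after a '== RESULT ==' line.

Traverse from the root:
N0 x:[47/2,89/2] y:[92/3,131/3] z:[45/2,40] -> hit [92/3,40], descend [6, 13]
  N6 x:[73/2,89/2] y:[94/3,131/3] z:[45/2,79/2] -> hit [73/2,79/2], descend [5, 11]
    N5 x:[73/2,85/2] y:[94/3,36] z:[55/2,79/2] -> miss, prune
    N11 x:[38,89/2] y:[109/3,131/3] z:[45/2,39] -> hit [38,39], descend [2, 3]
      N2 x:[77/2,89/2] y:[116/3,131/3] z:[45/2,26] -> miss, prune
      N3 x:[38,40] y:[109/3,116/3] z:[73/2,39] -> hit [38,116/3] leaf, test {P2@t=38, P7(miss)}
  N13 x:[47/2,75/2] y:[92/3,130/3] z:[23,40] -> hit [92/3,75/2], descend [9, 14]
    N9 x:[47/2,36] y:[107/3,130/3] z:[26,40] -> hit [107/3,36], descend [4, 12]
      N4 x:[47/2,36] y:[116/3,125/3] z:[35,40] -> miss, prune
      N12 x:[57/2,30] y:[107/3,130/3] z:[26,30] -> miss, prune
    N14 x:[30,75/2] y:[92/3,35] z:[23,77/2] -> hit [92/3,35], descend [8, 10]
      N8 x:[30,32] y:[92/3,35] z:[26,77/2] -> hit [92/3,32] leaf, test {P6(miss), P11(miss)}
      N10 x:[71/2,75/2] y:[103/3,35] z:[23,24] -> miss, prune

Visited [0, 6, 5, 11, 2, 3, 13, 9, 4, 12, 14, 8, 10]. Tests: 13 box, 2 leaf. Nearest: P2.

== RESULT ==
[0, 6, 5, 11, 2, 3, 13, 9, 4, 12, 14, 8, 10]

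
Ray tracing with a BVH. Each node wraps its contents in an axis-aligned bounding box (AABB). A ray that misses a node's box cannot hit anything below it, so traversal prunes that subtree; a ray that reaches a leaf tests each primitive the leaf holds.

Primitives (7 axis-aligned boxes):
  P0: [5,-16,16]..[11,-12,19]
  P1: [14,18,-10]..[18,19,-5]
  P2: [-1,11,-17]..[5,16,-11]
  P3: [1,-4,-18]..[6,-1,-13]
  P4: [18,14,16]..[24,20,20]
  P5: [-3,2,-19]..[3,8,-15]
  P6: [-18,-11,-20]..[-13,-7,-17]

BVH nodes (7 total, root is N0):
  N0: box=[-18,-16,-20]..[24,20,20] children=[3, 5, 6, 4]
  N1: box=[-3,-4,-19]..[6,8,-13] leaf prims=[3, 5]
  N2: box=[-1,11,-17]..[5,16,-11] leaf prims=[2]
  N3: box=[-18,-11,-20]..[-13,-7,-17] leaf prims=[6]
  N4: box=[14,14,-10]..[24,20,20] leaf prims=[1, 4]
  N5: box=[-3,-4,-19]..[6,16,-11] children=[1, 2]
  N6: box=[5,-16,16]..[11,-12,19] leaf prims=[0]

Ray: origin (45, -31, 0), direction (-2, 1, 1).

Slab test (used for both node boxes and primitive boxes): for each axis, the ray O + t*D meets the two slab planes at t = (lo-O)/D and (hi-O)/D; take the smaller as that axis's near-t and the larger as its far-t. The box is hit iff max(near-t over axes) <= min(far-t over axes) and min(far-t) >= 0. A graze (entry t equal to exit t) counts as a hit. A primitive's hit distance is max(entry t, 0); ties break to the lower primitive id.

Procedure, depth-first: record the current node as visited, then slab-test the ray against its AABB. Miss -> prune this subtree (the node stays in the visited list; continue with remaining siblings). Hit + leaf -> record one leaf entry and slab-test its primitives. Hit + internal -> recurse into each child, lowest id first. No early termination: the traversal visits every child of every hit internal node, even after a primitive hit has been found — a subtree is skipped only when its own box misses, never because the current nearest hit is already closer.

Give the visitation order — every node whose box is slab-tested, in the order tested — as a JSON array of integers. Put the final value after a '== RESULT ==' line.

Trace the traversal:
N0 x:[21/2,63/2] y:[15,51] z:[-20,20] -> hit [15,20], descend [3, 4, 5, 6]
  N3 x:[29,63/2] y:[20,24] z:[-20,-17] -> miss, prune
  N4 x:[21/2,31/2] y:[45,51] z:[-10,20] -> miss, prune
  N5 x:[39/2,24] y:[27,47] z:[-19,-11] -> miss, prune
  N6 x:[17,20] y:[15,19] z:[16,19] -> hit [17,19] leaf, test {P0@t=17}

order=[0, 3, 4, 5, 6]  |boxes|=5  |leaves|=1  hit=P0

== RESULT ==
[0, 3, 4, 5, 6]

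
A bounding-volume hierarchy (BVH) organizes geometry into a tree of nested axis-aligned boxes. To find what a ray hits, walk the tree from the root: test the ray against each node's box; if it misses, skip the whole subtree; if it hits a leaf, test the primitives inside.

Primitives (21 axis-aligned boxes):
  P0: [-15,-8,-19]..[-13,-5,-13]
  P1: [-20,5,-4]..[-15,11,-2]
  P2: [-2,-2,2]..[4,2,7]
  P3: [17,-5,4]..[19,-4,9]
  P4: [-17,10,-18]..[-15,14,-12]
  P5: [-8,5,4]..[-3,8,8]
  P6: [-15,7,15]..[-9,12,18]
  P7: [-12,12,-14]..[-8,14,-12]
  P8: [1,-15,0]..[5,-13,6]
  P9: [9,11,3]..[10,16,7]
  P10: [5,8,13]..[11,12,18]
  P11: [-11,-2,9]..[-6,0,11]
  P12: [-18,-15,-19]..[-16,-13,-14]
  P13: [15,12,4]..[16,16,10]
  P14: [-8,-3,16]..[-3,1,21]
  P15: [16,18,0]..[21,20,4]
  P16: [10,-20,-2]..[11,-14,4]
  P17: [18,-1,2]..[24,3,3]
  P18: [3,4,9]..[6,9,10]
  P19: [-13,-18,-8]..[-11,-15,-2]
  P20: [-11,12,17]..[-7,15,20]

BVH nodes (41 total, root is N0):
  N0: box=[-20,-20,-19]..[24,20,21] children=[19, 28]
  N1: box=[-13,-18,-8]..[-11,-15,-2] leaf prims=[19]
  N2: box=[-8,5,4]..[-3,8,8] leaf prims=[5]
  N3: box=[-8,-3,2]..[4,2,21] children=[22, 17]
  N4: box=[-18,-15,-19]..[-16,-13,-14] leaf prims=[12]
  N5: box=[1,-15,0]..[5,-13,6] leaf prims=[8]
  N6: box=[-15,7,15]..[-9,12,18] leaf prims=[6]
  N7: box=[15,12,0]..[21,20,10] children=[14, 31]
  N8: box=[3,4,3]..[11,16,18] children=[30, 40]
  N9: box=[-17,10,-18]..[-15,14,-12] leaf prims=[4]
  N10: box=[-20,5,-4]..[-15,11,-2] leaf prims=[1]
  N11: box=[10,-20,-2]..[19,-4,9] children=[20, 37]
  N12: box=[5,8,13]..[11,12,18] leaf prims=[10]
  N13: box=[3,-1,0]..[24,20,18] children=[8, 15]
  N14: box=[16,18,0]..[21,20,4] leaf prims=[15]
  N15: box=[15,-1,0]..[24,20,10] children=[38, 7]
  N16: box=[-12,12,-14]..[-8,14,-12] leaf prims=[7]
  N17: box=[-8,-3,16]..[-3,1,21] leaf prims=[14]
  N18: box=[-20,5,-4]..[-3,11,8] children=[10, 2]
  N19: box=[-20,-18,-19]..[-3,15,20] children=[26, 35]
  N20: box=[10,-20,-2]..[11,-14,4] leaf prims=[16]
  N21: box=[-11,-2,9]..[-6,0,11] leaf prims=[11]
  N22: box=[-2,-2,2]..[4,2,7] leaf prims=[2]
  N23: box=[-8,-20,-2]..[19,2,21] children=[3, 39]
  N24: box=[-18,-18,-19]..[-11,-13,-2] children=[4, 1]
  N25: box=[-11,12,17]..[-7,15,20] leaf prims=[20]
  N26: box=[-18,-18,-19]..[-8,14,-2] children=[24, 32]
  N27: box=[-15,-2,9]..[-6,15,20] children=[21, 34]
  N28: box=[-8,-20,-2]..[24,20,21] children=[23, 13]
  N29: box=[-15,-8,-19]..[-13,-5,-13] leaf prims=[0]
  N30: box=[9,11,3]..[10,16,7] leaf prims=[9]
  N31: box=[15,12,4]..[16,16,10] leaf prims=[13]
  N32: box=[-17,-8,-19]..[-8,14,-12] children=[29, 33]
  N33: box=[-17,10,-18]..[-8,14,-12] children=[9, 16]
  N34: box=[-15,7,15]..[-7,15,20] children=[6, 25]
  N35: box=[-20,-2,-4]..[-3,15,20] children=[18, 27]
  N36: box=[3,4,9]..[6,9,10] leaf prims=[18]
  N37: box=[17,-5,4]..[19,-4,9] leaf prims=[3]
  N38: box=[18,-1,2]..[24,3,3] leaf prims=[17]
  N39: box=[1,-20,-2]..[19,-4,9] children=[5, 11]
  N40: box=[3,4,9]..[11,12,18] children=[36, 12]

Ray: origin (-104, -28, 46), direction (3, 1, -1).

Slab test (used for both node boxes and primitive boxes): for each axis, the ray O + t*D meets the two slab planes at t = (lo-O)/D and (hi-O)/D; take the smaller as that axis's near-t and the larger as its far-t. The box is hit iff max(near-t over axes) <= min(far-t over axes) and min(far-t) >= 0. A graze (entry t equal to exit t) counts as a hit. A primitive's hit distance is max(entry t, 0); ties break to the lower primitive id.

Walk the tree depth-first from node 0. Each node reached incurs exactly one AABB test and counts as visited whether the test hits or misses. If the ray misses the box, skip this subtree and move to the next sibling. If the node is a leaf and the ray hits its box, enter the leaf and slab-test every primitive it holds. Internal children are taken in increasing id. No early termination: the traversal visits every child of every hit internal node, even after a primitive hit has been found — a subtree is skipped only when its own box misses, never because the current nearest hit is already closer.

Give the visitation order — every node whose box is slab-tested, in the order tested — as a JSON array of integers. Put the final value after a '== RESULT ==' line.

Trace the traversal:
N0 x:[28,128/3] y:[8,48] z:[25,65] -> hit [28,128/3], descend [19, 28]
  N19 x:[28,101/3] y:[10,43] z:[26,65] -> hit [28,101/3], descend [26, 35]
    N26 x:[86/3,32] y:[10,42] z:[48,65] -> miss, prune
    N35 x:[28,101/3] y:[26,43] z:[26,50] -> hit [28,101/3], descend [18, 27]
      N18 x:[28,101/3] y:[33,39] z:[38,50] -> miss, prune
      N27 x:[89/3,98/3] y:[26,43] z:[26,37] -> hit [89/3,98/3], descend [21, 34]
        N21 x:[31,98/3] y:[26,28] z:[35,37] -> miss, prune
        N34 x:[89/3,97/3] y:[35,43] z:[26,31] -> miss, prune
  N28 x:[32,128/3] y:[8,48] z:[25,48] -> hit [32,128/3], descend [13, 23]
    N13 x:[107/3,128/3] y:[27,48] z:[28,46] -> hit [107/3,128/3], descend [8, 15]
      N8 x:[107/3,115/3] y:[32,44] z:[28,43] -> hit [107/3,115/3], descend [30, 40]
        N30 x:[113/3,38] y:[39,44] z:[39,43] -> miss, prune
        N40 x:[107/3,115/3] y:[32,40] z:[28,37] -> hit [107/3,37], descend [12, 36]
          N12 x:[109/3,115/3] y:[36,40] z:[28,33] -> miss, prune
          N36 x:[107/3,110/3] y:[32,37] z:[36,37] -> hit [36,110/3] leaf, test {P18@t=36}
      N15 x:[119/3,128/3] y:[27,48] z:[36,46] -> hit [119/3,128/3], descend [7, 38]
        N7 x:[119/3,125/3] y:[40,48] z:[36,46] -> hit [40,125/3], descend [14, 31]
          N14 x:[40,125/3] y:[46,48] z:[42,46] -> miss, prune
          N31 x:[119/3,40] y:[40,44] z:[36,42] -> hit [40,40] leaf, test {P13@t=40}
        N38 x:[122/3,128/3] y:[27,31] z:[43,44] -> miss, prune
    N23 x:[32,41] y:[8,30] z:[25,48] -> miss, prune

21 AABB tests over nodes [0, 19, 26, 35, 18, 27, 21, 34, 28, 13, 8, 30, 40, 12, 36, 15, 7, 14, 31, 38, 23]; 2 leaves entered; closest P18.

== RESULT ==
[0, 19, 26, 35, 18, 27, 21, 34, 28, 13, 8, 30, 40, 12, 36, 15, 7, 14, 31, 38, 23]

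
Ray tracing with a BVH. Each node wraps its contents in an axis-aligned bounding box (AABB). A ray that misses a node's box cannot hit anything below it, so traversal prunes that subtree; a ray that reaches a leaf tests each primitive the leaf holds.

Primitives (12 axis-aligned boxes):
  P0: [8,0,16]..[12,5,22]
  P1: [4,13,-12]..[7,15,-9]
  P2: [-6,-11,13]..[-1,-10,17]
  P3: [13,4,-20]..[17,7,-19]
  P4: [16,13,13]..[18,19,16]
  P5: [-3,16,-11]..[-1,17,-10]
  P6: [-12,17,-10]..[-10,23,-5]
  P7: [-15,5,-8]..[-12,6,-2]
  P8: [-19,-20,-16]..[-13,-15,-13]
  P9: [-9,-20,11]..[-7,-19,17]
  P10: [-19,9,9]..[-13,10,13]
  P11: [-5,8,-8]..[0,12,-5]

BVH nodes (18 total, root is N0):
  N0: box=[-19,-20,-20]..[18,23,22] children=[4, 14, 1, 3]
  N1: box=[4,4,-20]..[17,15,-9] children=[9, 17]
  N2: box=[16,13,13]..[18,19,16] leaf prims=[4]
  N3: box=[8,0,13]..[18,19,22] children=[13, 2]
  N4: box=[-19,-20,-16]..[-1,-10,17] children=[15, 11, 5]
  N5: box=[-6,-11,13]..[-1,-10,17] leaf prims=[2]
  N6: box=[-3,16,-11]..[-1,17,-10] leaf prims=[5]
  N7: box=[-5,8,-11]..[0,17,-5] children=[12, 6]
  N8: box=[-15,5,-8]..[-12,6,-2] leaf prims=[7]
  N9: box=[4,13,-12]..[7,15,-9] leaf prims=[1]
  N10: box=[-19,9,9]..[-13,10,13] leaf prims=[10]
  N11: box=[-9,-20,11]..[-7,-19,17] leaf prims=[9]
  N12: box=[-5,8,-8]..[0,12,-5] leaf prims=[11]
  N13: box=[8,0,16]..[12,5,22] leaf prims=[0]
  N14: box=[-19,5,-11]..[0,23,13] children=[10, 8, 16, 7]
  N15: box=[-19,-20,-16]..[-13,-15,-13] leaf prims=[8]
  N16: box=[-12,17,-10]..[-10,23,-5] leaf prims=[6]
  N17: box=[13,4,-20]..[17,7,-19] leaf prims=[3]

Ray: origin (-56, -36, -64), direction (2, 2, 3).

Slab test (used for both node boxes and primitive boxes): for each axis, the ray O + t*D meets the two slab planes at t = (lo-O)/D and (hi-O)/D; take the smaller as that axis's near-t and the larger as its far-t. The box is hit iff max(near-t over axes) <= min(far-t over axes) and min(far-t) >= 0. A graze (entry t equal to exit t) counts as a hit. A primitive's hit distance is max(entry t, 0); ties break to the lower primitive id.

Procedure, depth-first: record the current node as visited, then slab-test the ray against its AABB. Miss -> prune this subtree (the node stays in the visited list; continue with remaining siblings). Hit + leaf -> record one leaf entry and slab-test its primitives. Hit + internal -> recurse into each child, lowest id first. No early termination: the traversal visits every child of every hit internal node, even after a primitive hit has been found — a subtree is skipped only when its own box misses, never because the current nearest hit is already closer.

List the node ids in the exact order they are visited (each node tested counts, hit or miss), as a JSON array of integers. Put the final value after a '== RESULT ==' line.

Traverse from the root:
N0 x:[37/2,37] y:[8,59/2] z:[44/3,86/3] -> hit [37/2,86/3], descend [1, 3, 4, 14]
  N1 x:[30,73/2] y:[20,51/2] z:[44/3,55/3] -> miss, prune
  N3 x:[32,37] y:[18,55/2] z:[77/3,86/3] -> miss, prune
  N4 x:[37/2,55/2] y:[8,13] z:[16,27] -> miss, prune
  N14 x:[37/2,28] y:[41/2,59/2] z:[53/3,77/3] -> hit [41/2,77/3], descend [7, 8, 10, 16]
    N7 x:[51/2,28] y:[22,53/2] z:[53/3,59/3] -> miss, prune
    N8 x:[41/2,22] y:[41/2,21] z:[56/3,62/3] -> hit [41/2,62/3] leaf, test {P7@t=41/2}
    N10 x:[37/2,43/2] y:[45/2,23] z:[73/3,77/3] -> miss, prune
    N16 x:[22,23] y:[53/2,59/2] z:[18,59/3] -> miss, prune

order=[0, 1, 3, 4, 14, 7, 8, 10, 16]  |boxes|=9  |leaves|=1  hit=P7

== RESULT ==
[0, 1, 3, 4, 14, 7, 8, 10, 16]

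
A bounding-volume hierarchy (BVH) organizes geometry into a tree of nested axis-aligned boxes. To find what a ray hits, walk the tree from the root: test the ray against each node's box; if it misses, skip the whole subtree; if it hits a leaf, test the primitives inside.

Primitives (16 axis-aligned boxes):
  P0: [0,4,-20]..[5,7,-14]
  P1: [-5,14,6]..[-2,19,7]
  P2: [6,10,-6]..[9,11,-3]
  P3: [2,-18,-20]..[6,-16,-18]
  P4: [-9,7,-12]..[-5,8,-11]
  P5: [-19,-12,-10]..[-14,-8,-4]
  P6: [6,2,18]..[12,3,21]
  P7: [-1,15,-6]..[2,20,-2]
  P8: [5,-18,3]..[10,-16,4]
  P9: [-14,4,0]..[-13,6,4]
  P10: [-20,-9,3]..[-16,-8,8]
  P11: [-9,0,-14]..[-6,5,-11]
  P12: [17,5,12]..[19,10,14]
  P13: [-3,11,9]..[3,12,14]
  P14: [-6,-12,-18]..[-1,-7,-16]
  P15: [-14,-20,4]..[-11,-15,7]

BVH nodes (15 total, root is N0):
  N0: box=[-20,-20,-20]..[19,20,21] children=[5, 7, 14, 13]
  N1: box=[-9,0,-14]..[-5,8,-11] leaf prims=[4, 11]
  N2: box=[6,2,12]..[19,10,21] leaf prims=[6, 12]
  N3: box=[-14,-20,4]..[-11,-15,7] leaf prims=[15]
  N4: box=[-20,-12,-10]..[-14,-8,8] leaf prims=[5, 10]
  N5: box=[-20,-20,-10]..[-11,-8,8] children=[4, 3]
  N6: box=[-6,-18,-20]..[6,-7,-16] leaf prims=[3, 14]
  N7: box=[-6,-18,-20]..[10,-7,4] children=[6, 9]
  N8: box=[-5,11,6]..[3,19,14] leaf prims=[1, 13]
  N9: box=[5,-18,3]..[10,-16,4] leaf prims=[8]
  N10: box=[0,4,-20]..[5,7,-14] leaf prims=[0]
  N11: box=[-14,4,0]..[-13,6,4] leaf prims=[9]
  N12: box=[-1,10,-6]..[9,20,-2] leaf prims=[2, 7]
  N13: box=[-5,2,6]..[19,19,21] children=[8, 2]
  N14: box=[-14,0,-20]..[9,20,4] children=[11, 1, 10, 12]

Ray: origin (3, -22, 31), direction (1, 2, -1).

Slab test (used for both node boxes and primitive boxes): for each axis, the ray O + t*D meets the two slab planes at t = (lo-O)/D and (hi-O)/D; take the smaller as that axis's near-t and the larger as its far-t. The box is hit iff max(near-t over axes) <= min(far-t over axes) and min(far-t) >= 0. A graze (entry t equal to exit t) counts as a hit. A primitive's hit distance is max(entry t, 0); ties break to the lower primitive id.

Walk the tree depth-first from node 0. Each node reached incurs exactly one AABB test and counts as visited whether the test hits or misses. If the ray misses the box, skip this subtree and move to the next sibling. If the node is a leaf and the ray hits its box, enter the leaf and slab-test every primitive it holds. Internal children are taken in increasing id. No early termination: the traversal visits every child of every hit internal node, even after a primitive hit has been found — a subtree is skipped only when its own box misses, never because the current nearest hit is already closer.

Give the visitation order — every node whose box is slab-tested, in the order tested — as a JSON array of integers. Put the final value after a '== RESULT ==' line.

Trace the traversal:
N0 x:[-23,16] y:[1,21] z:[10,51] -> hit [10,16], descend [5, 7, 13, 14]
  N5 x:[-23,-14] y:[1,7] z:[23,41] -> miss, prune
  N7 x:[-9,7] y:[2,15/2] z:[27,51] -> miss, prune
  N13 x:[-8,16] y:[12,41/2] z:[10,25] -> hit [12,16], descend [2, 8]
    N2 x:[3,16] y:[12,16] z:[10,19] -> hit [12,16] leaf, test {P6(miss), P12(miss)}
    N8 x:[-8,0] y:[33/2,41/2] z:[17,25] -> miss, prune
  N14 x:[-17,6] y:[11,21] z:[27,51] -> miss, prune

Summary -> nodes [0, 5, 7, 13, 2, 8, 14]; box-tests=7; leaf-entries=1; first=miss

== RESULT ==
[0, 5, 7, 13, 2, 8, 14]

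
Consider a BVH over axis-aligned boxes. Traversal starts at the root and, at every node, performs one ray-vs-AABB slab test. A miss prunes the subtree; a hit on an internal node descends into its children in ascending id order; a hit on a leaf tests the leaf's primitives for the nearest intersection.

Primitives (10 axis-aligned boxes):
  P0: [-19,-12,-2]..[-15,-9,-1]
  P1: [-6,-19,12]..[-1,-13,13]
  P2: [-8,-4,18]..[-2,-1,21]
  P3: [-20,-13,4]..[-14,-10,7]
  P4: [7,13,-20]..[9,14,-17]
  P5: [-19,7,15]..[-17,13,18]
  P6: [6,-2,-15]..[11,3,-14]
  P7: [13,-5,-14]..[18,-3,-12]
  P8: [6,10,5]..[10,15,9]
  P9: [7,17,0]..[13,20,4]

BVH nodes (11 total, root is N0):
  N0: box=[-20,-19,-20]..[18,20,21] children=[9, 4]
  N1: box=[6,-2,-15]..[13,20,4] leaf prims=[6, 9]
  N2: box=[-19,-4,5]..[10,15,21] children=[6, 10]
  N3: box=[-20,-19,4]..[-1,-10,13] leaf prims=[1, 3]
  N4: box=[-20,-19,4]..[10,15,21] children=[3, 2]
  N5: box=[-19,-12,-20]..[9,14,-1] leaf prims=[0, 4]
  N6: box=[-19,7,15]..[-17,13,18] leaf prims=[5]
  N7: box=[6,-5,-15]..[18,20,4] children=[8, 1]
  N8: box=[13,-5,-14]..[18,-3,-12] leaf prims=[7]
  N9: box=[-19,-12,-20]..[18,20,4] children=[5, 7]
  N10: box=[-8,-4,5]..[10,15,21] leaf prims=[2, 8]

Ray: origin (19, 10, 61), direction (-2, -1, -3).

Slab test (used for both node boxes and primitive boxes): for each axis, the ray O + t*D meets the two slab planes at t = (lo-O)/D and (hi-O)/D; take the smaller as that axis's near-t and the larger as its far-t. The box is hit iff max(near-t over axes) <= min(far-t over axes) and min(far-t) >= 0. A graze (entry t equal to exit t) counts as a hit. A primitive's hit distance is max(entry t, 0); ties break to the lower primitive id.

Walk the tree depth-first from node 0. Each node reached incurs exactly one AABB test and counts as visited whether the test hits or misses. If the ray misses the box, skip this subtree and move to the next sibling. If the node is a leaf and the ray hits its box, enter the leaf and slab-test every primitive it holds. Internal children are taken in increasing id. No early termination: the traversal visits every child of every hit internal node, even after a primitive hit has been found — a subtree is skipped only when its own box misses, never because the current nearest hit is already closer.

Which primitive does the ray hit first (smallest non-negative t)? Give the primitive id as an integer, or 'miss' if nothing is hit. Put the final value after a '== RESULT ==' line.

Trace the traversal:
N0 x:[1/2,39/2] y:[-10,29] z:[40/3,27] -> hit [40/3,39/2], descend [4, 9]
  N4 x:[9/2,39/2] y:[-5,29] z:[40/3,19] -> hit [40/3,19], descend [2, 3]
    N2 x:[9/2,19] y:[-5,14] z:[40/3,56/3] -> hit [40/3,14], descend [6, 10]
      N6 x:[18,19] y:[-3,3] z:[43/3,46/3] -> miss, prune
      N10 x:[9/2,27/2] y:[-5,14] z:[40/3,56/3] -> hit [40/3,27/2] leaf, test {P2@t=40/3, P8(miss)}
    N3 x:[10,39/2] y:[20,29] z:[16,19] -> miss, prune
  N9 x:[1/2,19] y:[-10,22] z:[19,27] -> hit [19,19], descend [5, 7]
    N5 x:[5,19] y:[-4,22] z:[62/3,27] -> miss, prune
    N7 x:[1/2,13/2] y:[-10,15] z:[19,76/3] -> miss, prune

Visited [0, 4, 2, 6, 10, 3, 9, 5, 7]. Tests: 9 box, 1 leaf. Nearest: P2.

== RESULT ==
2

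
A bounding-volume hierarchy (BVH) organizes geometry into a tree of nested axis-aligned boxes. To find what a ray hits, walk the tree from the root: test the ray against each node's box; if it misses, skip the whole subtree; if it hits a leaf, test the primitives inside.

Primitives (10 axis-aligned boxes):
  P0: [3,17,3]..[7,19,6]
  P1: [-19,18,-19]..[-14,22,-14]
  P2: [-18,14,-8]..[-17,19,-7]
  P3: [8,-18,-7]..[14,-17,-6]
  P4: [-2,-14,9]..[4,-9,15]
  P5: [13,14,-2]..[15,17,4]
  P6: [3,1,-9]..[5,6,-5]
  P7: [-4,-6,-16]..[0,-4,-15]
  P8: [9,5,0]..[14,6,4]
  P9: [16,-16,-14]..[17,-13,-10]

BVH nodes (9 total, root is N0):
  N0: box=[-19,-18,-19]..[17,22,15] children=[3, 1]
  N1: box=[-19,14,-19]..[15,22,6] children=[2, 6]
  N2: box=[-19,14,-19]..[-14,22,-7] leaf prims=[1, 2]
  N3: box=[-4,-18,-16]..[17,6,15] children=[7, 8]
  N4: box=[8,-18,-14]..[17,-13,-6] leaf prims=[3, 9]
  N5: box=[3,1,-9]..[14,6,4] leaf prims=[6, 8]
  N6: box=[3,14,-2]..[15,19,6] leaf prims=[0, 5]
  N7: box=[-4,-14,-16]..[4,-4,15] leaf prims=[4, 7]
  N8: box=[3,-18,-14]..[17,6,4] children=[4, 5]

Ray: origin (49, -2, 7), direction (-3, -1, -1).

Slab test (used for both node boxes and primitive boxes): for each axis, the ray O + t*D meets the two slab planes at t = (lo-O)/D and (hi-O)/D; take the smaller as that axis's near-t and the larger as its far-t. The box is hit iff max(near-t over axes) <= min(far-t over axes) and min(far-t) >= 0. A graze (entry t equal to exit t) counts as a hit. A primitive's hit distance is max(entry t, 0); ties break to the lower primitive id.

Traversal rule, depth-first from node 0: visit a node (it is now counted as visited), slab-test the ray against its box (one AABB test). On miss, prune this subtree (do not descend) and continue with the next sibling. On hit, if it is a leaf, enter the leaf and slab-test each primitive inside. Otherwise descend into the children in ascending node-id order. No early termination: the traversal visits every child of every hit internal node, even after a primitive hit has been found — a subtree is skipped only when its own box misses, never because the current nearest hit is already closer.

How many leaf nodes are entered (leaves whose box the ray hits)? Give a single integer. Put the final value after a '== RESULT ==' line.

Walk:
N0 x:[32/3,68/3] y:[-24,16] z:[-8,26] -> hit [32/3,16], descend [1, 3]
  N1 x:[34/3,68/3] y:[-24,-16] z:[1,26] -> miss, prune
  N3 x:[32/3,53/3] y:[-8,16] z:[-8,23] -> hit [32/3,16], descend [7, 8]
    N7 x:[15,53/3] y:[2,12] z:[-8,23] -> miss, prune
    N8 x:[32/3,46/3] y:[-8,16] z:[3,21] -> hit [32/3,46/3], descend [4, 5]
      N4 x:[32/3,41/3] y:[11,16] z:[13,21] -> hit [13,41/3] leaf, test {P3(miss), P9(miss)}
      N5 x:[35/3,46/3] y:[-8,-3] z:[3,16] -> miss, prune

Summary -> nodes [0, 1, 3, 7, 8, 4, 5]; box-tests=7; leaf-entries=1; first=miss

== RESULT ==
1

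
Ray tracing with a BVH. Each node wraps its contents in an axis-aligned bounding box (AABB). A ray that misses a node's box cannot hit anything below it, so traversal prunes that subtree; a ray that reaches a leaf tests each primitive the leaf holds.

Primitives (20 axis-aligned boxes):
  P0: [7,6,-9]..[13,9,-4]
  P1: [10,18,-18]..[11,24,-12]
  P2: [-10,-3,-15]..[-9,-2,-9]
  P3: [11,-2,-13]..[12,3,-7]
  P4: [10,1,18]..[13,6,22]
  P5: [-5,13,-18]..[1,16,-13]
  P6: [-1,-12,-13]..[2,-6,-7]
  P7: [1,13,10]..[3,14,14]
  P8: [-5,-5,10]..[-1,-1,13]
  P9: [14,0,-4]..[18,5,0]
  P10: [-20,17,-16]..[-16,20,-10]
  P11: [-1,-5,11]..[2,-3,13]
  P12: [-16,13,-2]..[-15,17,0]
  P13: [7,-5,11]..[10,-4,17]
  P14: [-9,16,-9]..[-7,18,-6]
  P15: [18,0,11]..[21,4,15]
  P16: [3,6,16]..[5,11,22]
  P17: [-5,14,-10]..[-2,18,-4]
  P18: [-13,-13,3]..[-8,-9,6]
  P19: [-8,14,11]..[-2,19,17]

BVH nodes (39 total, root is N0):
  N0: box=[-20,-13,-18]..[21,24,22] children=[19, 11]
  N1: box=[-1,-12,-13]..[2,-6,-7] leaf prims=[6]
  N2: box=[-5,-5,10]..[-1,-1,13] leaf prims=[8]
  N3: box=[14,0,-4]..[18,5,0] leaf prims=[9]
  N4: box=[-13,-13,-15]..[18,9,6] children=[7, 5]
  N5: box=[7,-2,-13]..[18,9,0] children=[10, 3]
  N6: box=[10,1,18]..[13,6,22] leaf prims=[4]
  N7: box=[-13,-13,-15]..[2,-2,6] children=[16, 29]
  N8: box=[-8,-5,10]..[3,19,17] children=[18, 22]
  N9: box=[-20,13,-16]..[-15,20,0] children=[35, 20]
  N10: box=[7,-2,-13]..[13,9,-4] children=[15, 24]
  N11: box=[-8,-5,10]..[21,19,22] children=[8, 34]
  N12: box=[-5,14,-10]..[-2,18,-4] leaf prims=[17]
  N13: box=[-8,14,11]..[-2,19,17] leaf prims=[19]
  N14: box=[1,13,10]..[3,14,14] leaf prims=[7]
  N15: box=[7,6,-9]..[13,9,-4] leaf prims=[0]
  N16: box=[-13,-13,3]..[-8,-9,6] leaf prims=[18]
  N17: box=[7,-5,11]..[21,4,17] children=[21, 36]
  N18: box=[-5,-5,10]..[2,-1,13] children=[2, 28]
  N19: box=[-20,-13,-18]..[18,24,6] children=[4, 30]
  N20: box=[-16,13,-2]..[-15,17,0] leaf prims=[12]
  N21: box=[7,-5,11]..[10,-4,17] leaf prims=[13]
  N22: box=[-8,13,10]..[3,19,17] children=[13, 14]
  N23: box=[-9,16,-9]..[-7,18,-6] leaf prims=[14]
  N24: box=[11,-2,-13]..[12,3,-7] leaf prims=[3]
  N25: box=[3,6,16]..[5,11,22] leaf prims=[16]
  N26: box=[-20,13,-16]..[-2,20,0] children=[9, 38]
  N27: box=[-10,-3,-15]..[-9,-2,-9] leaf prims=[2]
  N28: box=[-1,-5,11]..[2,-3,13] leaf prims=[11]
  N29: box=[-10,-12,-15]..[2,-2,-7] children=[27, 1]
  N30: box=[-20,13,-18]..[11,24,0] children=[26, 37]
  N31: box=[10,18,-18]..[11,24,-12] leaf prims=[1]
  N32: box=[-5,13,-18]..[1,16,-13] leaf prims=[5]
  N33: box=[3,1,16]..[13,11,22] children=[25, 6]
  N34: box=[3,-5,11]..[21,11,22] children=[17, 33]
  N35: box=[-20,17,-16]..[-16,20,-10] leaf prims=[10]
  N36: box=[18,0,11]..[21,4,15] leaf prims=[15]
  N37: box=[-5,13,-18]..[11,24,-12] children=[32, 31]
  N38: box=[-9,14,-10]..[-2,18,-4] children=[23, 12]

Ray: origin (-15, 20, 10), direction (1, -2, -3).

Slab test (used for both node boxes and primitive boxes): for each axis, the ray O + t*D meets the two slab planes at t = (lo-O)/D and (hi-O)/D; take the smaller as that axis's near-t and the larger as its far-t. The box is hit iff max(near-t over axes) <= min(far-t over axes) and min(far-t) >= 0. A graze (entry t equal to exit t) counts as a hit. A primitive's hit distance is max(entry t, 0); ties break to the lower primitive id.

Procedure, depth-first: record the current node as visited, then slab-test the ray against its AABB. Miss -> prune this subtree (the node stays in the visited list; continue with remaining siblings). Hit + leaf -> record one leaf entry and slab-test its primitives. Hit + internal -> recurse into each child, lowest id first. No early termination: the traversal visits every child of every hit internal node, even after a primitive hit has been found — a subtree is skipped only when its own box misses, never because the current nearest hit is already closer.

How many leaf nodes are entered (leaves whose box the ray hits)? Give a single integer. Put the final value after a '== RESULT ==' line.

Trace the traversal:
N0 x:[-5,36] y:[-2,33/2] z:[-4,28/3] -> hit [-2,28/3], descend [11, 19]
  N11 x:[7,36] y:[1/2,25/2] z:[-4,0] -> miss, prune
  N19 x:[-5,33] y:[-2,33/2] z:[4/3,28/3] -> hit [4/3,28/3], descend [4, 30]
    N4 x:[2,33] y:[11/2,33/2] z:[4/3,25/3] -> hit [11/2,25/3], descend [5, 7]
      N5 x:[22,33] y:[11/2,11] z:[10/3,23/3] -> miss, prune
      N7 x:[2,17] y:[11,33/2] z:[4/3,25/3] -> miss, prune
    N30 x:[-5,26] y:[-2,7/2] z:[10/3,28/3] -> hit [10/3,7/2], descend [26, 37]
      N26 x:[-5,13] y:[0,7/2] z:[10/3,26/3] -> hit [10/3,7/2], descend [9, 38]
        N9 x:[-5,0] y:[0,7/2] z:[10/3,26/3] -> miss, prune
        N38 x:[6,13] y:[1,3] z:[14/3,20/3] -> miss, prune
      N37 x:[10,26] y:[-2,7/2] z:[22/3,28/3] -> miss, prune

Summary -> nodes [0, 11, 19, 4, 5, 7, 30, 26, 9, 38, 37]; box-tests=11; leaf-entries=0; first=miss

== RESULT ==
0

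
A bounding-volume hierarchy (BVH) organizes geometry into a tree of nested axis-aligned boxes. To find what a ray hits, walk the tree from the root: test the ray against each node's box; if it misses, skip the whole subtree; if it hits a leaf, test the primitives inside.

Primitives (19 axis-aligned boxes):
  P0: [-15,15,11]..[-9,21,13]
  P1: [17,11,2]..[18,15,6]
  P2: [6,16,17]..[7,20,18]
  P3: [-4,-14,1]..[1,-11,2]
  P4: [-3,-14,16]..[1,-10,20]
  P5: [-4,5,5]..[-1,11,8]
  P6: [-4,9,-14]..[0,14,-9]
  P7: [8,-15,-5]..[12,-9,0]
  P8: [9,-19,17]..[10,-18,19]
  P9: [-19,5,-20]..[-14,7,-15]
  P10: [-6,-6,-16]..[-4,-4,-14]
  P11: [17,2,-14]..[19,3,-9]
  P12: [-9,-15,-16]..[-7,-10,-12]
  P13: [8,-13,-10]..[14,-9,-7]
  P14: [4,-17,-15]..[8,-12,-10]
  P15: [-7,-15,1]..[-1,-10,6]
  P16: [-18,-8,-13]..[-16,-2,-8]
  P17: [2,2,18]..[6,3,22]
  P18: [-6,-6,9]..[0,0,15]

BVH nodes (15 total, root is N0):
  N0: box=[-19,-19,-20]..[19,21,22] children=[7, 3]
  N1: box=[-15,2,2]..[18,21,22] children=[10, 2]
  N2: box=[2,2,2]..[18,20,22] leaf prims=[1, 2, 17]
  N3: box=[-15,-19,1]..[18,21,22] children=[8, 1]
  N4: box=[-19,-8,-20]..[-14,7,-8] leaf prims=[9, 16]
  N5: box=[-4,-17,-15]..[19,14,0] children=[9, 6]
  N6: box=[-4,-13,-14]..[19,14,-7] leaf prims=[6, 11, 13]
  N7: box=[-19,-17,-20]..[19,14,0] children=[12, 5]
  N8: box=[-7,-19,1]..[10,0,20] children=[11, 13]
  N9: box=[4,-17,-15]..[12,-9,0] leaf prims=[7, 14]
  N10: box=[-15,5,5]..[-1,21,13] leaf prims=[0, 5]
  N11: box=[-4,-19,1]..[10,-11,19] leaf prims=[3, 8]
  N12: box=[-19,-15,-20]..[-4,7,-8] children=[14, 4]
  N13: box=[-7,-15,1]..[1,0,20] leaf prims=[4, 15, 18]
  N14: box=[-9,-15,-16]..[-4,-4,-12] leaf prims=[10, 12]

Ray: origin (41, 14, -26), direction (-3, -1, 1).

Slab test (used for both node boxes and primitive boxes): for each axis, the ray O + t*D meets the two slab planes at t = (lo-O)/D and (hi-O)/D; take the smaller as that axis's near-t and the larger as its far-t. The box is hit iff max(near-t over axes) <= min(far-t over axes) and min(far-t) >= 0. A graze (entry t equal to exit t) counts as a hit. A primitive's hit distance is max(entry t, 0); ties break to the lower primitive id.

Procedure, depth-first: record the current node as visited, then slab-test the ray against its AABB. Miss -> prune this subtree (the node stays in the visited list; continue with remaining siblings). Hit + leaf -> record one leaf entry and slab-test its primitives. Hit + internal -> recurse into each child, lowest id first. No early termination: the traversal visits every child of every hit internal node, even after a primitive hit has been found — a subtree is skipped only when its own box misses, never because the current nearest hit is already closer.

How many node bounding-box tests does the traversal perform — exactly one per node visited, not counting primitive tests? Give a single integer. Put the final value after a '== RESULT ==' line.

Traverse from the root:
N0 x:[22/3,20] y:[-7,33] z:[6,48] -> hit [22/3,20], descend [3, 7]
  N3 x:[23/3,56/3] y:[-7,33] z:[27,48] -> miss, prune
  N7 x:[22/3,20] y:[0,31] z:[6,26] -> hit [22/3,20], descend [5, 12]
    N5 x:[22/3,15] y:[0,31] z:[11,26] -> hit [11,15], descend [6, 9]
      N6 x:[22/3,15] y:[0,27] z:[12,19] -> hit [12,15] leaf, test {P6(miss), P11(miss), P13(miss)}
      N9 x:[29/3,37/3] y:[23,31] z:[11,26] -> miss, prune
    N12 x:[15,20] y:[7,29] z:[6,18] -> hit [15,18], descend [4, 14]
      N4 x:[55/3,20] y:[7,22] z:[6,18] -> miss, prune
      N14 x:[15,50/3] y:[18,29] z:[10,14] -> miss, prune

Summary -> nodes [0, 3, 7, 5, 6, 9, 12, 4, 14]; box-tests=9; leaf-entries=1; first=miss

== RESULT ==
9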